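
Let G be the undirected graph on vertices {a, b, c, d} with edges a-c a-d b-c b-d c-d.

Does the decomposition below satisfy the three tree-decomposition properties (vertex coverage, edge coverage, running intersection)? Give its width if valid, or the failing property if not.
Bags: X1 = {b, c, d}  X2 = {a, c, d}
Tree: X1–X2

Checking the three conditions: (i) the bags cover all of {a, b, c, d}; (ii) for each edge, some bag contains both endpoints; (iii) the bags containing any fixed vertex form a subtree. All hold, so the decomposition is valid with width 3 − 1 = 2.

Yes; width 2.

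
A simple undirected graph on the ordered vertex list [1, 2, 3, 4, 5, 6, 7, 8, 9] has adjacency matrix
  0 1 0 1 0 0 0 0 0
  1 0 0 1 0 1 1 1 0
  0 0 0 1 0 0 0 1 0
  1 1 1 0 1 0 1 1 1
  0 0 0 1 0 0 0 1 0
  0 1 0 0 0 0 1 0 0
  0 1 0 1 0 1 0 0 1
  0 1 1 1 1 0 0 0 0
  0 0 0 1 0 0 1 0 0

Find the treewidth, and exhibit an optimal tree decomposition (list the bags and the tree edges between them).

Every bag has size at most 3, so the width is 3 − 1 = 2 and tw(G) ≤ 2. On the other hand G contains the 3-clique {4, 7, 9}. A clique must lie in a single bag of any decomposition, so no decomposition can have width below 2. Hence tw(G) = 2 exactly.

Treewidth 2.
One such decomposition:
Bags: B1 = {2, 4, 8}  B2 = {1, 2, 4}  B3 = {4, 5, 8}  B4 = {2, 4, 7}  B5 = {4, 7, 9}  B6 = {3, 4, 8}  B7 = {2, 6, 7}
Tree: B1–B2, B1–B3, B2–B4, B4–B5, B1–B6, B4–B7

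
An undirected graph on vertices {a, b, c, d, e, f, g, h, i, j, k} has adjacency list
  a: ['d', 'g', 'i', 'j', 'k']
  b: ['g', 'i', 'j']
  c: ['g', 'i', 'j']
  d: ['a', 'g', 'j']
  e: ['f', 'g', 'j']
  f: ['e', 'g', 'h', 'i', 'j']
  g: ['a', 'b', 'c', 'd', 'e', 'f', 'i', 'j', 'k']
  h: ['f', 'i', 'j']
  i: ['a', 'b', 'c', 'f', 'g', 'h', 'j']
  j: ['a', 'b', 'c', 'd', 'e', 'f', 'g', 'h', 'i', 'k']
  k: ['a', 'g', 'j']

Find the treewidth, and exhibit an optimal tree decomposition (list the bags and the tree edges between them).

Treewidth 3.
Bags: B1 = {a, g, i, j}  B2 = {b, g, i, j}  B3 = {a, d, g, j}  B4 = {f, g, i, j}  B5 = {e, f, g, j}  B6 = {c, g, i, j}  B7 = {a, g, j, k}  B8 = {f, h, i, j}
Tree: B1–B2, B1–B3, B1–B4, B4–B5, B1–B6, B1–B7, B4–B8

Every bag has size at most 4, so the width is 4 − 1 = 3 and tw(G) ≤ 3. Conversely, {a, d, g, j} is a clique of size 4, and the vertices of any clique must share a bag in every tree decomposition; so some bag has ≥ 4 vertices and tw(G) ≥ 3. Combining the bounds, tw(G) = 3.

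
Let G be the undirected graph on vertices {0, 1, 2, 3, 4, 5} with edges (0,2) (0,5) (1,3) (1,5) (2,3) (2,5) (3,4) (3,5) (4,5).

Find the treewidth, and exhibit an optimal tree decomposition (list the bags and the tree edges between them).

Each bag holds 3 vertices, so the decomposition has width 2, which upper-bounds the treewidth. For the lower bound, the 3 vertices {0, 2, 5} are pairwise adjacent, and any tree decomposition puts a clique entirely inside one bag — forcing width ≥ 2. Combining the bounds, tw(G) = 2.

Treewidth 2.
One optimal decomposition is:
Bags: B1 = {2, 3, 5}  B2 = {1, 3, 5}  B3 = {3, 4, 5}  B4 = {0, 2, 5}
Tree: B1–B2, B2–B3, B1–B4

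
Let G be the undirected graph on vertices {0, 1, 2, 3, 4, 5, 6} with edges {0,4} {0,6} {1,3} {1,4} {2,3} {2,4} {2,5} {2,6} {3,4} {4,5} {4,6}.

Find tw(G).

2

A width-2 tree decomposition is:
Bags: B1 = {2, 4, 6}  B2 = {2, 3, 4}  B3 = {1, 3, 4}  B4 = {2, 4, 5}  B5 = {0, 4, 6}
Tree: B1–B2, B2–B3, B2–B4, B1–B5
Each bag holds 3 vertices, so the decomposition has width 2, which upper-bounds the treewidth. Conversely, {0, 4, 6} is a clique of size 3, and the vertices of any clique must share a bag in every tree decomposition; so some bag has ≥ 3 vertices and tw(G) ≥ 2. The upper and lower bounds meet at 2, so that is the treewidth.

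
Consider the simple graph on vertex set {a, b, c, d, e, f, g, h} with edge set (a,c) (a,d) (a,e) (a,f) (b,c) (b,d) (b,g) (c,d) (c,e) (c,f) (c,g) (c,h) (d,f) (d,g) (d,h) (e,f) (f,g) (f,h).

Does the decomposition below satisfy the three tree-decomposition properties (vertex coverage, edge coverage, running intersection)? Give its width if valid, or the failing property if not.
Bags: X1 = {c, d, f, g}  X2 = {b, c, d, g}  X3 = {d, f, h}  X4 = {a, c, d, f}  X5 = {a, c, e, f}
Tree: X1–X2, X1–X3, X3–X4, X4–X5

No — edge (c,h) lies in no bag.

A tree decomposition must satisfy three properties: every vertex lies in some bag; for every edge, both endpoints lie together in some bag; and for every vertex, the bags containing it form a connected subtree. Here edge (c,h) lies in no bag, so the decomposition is invalid.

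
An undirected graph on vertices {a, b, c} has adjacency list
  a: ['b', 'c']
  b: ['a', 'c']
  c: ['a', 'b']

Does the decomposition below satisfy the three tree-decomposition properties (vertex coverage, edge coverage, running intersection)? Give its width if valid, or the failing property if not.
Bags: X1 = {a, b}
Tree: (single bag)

A tree decomposition must satisfy three properties: every vertex lies in some bag; for every edge, both endpoints lie together in some bag; and for every vertex, the bags containing it form a connected subtree. Here vertex c appears in no bag, so the decomposition is invalid.

No — vertex c appears in no bag.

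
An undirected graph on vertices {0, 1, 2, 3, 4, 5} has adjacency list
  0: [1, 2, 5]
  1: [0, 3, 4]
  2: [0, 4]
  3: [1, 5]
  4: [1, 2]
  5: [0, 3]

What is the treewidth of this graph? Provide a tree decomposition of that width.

Every bag has size at most 3, so the width is 3 − 1 = 2 and tw(G) ≤ 2. The edges 5–3–1–0–5 form a cycle, so G is not a tree and its treewidth is at least 2. Therefore the treewidth is 2.

Treewidth 2.
Bags: B1 = {0, 3, 5}  B2 = {0, 1, 3}  B3 = {0, 1, 2}  B4 = {1, 2, 4}
Tree: B1–B2, B2–B3, B3–B4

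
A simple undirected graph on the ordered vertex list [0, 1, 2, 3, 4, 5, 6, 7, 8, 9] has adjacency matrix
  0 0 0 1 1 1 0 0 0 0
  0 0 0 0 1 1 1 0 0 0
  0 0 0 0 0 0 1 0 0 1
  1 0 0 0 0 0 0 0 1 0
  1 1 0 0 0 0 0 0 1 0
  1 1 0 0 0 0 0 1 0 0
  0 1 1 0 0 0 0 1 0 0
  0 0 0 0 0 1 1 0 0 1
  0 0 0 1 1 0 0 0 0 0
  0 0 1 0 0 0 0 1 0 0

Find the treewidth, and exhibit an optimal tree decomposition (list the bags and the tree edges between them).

The largest bag has 3 vertices, giving width 2; this decomposition certifies tw(G) ≤ 2. The edges 9–2–6–7–9 form a cycle, so G is not a tree and its treewidth is at least 2. Combining the bounds, tw(G) = 2.

Treewidth 2.
One such decomposition:
Bags: B1 = {2, 7, 9}  B2 = {2, 6, 7}  B3 = {5, 6, 7}  B4 = {1, 5, 6}  B5 = {0, 1, 5}  B6 = {0, 1, 4}  B7 = {0, 3, 4}  B8 = {3, 4, 8}
Tree: B1–B2, B2–B3, B3–B4, B4–B5, B5–B6, B6–B7, B7–B8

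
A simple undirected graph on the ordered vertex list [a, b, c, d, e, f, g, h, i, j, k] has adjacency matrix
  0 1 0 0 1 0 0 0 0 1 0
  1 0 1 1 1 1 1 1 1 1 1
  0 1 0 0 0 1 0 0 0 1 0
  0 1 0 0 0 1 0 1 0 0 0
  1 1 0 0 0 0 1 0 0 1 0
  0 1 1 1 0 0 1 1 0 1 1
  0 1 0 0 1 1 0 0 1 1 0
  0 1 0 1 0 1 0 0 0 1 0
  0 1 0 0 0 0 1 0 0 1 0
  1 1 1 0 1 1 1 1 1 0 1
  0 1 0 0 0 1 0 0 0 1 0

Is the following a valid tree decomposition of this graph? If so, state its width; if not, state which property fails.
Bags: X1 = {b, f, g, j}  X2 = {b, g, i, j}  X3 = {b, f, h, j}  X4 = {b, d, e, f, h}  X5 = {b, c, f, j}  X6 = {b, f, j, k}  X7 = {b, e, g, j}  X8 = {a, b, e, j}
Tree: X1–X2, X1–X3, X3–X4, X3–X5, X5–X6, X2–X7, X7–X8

No — bags containing vertex e are not connected in the tree.

A tree decomposition must satisfy three properties: every vertex lies in some bag; for every edge, both endpoints lie together in some bag; and for every vertex, the bags containing it form a connected subtree. Here bags containing vertex e are not connected in the tree, so the decomposition is invalid.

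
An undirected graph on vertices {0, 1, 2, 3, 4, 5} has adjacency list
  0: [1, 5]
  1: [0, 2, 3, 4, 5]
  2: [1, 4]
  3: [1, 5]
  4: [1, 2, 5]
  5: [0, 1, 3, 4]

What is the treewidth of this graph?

A width-2 tree decomposition is:
Bags: B1 = {1, 2, 4}  B2 = {1, 4, 5}  B3 = {1, 3, 5}  B4 = {0, 1, 5}
Tree: B1–B2, B2–B3, B2–B4
Each bag holds 3 vertices, so the decomposition has width 2, which upper-bounds the treewidth. For the lower bound, the 3 vertices {1, 2, 4} are pairwise adjacent, and any tree decomposition puts a clique entirely inside one bag — forcing width ≥ 2. Therefore the treewidth is 2.

2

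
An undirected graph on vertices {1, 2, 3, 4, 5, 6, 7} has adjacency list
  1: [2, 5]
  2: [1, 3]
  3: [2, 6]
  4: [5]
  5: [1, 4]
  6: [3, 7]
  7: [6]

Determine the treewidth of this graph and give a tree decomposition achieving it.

Each bag holds 2 vertices, so the decomposition has width 1, which upper-bounds the treewidth. Any graph with an edge has treewidth ≥ 1, and G has the edge 4–5. Therefore the treewidth is 1.

Treewidth 1.
One such decomposition:
Bags: B1 = {4, 5}  B2 = {1, 5}  B3 = {1, 2}  B4 = {2, 3}  B5 = {3, 6}  B6 = {6, 7}
Tree: B1–B2, B2–B3, B3–B4, B4–B5, B5–B6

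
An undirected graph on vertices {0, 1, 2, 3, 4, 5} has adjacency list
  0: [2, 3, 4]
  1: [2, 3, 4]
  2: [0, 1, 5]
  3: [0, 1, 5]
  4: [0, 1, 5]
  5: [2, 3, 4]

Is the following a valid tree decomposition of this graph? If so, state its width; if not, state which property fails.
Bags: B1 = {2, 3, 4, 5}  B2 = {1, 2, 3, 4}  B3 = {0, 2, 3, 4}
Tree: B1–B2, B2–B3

Yes; width 3.

Every vertex of G appears in some bag (union = {0, 1, 2, 3, 4, 5}); every edge is covered by a bag; and for each vertex v the set of bags containing v is connected in the bag tree. The decomposition is therefore valid. The largest bag has 4 vertices, so the width is 3.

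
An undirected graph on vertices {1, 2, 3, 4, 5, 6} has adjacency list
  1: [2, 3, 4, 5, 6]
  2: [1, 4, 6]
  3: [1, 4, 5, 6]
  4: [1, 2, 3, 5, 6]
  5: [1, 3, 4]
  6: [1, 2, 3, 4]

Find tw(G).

A width-3 tree decomposition is:
Bags: B1 = {1, 3, 4, 5}  B2 = {1, 3, 4, 6}  B3 = {1, 2, 4, 6}
Tree: B1–B2, B2–B3
Each bag holds 4 vertices, so the decomposition has width 3, which upper-bounds the treewidth. For the lower bound, the 4 vertices {1, 2, 4, 6} are pairwise adjacent, and any tree decomposition puts a clique entirely inside one bag — forcing width ≥ 3. The upper and lower bounds meet at 3, so that is the treewidth.

3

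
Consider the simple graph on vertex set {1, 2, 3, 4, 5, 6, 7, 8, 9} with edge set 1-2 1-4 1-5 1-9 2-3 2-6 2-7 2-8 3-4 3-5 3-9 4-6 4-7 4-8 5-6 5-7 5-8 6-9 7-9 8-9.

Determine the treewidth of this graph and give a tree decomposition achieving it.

Treewidth 4.
Bags: B1 = {2, 4, 5, 6, 9}  B2 = {2, 3, 4, 5, 9}  B3 = {2, 4, 5, 8, 9}  B4 = {1, 2, 4, 5, 9}  B5 = {2, 4, 5, 7, 9}
Tree: B1–B2, B2–B3, B3–B4, B4–B5

Each bag holds 5 vertices, so the decomposition has width 4, which upper-bounds the treewidth. For the lower bound: the 5 vertex sets {4,6}, {2,3}, {8,9}, {5}, {1} are disjoint, each induces a connected subgraph, and every pair is joined by at least one edge of G. Contracting each set to a single vertex therefore yields K_{5} as a minor, and since treewidth is minor-monotone, tw(G) ≥ tw(K_{5}) = 4. Therefore the treewidth is 4.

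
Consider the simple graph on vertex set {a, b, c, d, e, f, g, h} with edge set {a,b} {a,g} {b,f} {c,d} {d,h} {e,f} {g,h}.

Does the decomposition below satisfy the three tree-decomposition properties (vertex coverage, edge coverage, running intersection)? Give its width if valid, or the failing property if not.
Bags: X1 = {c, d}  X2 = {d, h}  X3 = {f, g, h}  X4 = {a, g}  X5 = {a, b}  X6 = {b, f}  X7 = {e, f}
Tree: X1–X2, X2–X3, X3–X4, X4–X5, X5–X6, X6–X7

No — bags containing vertex f are not connected in the tree.

A tree decomposition must satisfy three properties: every vertex lies in some bag; for every edge, both endpoints lie together in some bag; and for every vertex, the bags containing it form a connected subtree. Here bags containing vertex f are not connected in the tree, so the decomposition is invalid.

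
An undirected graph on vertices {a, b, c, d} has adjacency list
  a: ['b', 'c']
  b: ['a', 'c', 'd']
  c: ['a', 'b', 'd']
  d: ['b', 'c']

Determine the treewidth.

A width-2 tree decomposition is:
Bags: B1 = {a, b, c}  B2 = {b, c, d}
Tree: B1–B2
Each bag holds 3 vertices, so the decomposition has width 2, which upper-bounds the treewidth. On the other hand G contains the 3-clique {b, c, d}. A clique must lie in a single bag of any decomposition, so no decomposition can have width below 2. Hence tw(G) = 2 exactly.

2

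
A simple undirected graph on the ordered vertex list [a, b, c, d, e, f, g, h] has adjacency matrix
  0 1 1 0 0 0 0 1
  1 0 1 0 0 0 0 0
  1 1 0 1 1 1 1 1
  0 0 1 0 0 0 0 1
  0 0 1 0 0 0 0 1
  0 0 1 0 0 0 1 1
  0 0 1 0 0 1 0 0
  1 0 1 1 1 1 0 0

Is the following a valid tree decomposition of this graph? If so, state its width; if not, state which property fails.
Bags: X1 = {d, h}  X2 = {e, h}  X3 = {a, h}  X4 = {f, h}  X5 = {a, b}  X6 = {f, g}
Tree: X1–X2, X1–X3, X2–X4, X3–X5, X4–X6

A tree decomposition must satisfy three properties: every vertex lies in some bag; for every edge, both endpoints lie together in some bag; and for every vertex, the bags containing it form a connected subtree. Here vertex c appears in no bag, so the decomposition is invalid.

No — vertex c appears in no bag.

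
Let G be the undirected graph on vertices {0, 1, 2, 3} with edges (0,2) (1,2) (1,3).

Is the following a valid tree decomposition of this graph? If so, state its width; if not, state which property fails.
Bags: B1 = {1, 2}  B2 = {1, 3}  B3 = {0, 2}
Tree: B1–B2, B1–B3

Checking the three conditions: (i) the bags cover all of {0, 1, 2, 3}; (ii) for each edge, some bag contains both endpoints; (iii) the bags containing any fixed vertex form a subtree. All hold, so the decomposition is valid with width 2 − 1 = 1.

Yes; width 1.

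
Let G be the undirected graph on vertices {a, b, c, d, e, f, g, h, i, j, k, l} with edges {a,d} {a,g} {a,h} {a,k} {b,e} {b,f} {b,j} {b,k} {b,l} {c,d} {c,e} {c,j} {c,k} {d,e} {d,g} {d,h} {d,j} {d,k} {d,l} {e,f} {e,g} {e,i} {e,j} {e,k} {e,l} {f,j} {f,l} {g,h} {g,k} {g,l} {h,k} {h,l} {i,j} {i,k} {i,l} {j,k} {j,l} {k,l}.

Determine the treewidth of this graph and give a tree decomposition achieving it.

The largest bag has 5 vertices, giving width 4; this decomposition certifies tw(G) ≤ 4. Conversely, {b, e, f, j, l} is a clique of size 5, and the vertices of any clique must share a bag in every tree decomposition; so some bag has ≥ 5 vertices and tw(G) ≥ 4. Combining the bounds, tw(G) = 4.

Treewidth 4.
One such decomposition:
Bags: B1 = {b, e, j, k, l}  B2 = {d, e, j, k, l}  B3 = {d, e, g, k, l}  B4 = {d, g, h, k, l}  B5 = {b, e, f, j, l}  B6 = {a, d, g, h, k}  B7 = {c, d, e, j, k}  B8 = {e, i, j, k, l}
Tree: B1–B2, B2–B3, B3–B4, B1–B5, B4–B6, B2–B7, B2–B8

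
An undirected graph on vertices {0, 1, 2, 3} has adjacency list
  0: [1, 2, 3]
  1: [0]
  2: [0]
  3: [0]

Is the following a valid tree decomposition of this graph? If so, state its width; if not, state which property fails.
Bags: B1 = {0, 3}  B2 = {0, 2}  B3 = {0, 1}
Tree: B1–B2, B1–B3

Yes; width 1.

Checking the three conditions: (i) the bags cover all of {0, 1, 2, 3}; (ii) for each edge, some bag contains both endpoints; (iii) the bags containing any fixed vertex form a subtree. All hold, so the decomposition is valid with width 2 − 1 = 1.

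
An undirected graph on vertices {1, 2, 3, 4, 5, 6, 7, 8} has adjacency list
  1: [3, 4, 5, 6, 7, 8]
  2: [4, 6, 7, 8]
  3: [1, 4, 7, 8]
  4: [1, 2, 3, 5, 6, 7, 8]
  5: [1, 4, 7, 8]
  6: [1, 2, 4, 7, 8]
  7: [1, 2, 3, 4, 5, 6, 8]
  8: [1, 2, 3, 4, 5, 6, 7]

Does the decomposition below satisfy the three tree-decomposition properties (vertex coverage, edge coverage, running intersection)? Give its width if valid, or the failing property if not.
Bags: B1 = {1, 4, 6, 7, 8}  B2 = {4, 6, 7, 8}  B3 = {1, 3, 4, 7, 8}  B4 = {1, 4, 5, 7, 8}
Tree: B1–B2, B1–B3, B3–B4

A tree decomposition must satisfy three properties: every vertex lies in some bag; for every edge, both endpoints lie together in some bag; and for every vertex, the bags containing it form a connected subtree. Here vertex 2 appears in no bag, so the decomposition is invalid.

No — vertex 2 appears in no bag.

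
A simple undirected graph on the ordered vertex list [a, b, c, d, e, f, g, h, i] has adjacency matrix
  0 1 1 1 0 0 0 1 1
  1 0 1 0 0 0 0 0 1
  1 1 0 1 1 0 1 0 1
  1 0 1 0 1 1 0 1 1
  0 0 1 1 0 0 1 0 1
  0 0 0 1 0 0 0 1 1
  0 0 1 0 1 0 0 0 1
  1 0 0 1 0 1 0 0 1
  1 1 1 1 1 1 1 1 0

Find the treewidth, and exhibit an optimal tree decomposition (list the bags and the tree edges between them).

The largest bag has 4 vertices, giving width 3; this decomposition certifies tw(G) ≤ 3. For the lower bound, the 4 vertices {c, d, e, i} are pairwise adjacent, and any tree decomposition puts a clique entirely inside one bag — forcing width ≥ 3. Combining the bounds, tw(G) = 3.

Treewidth 3.
Bags: B1 = {a, c, d, i}  B2 = {c, d, e, i}  B3 = {a, d, h, i}  B4 = {c, e, g, i}  B5 = {a, b, c, i}  B6 = {d, f, h, i}
Tree: B1–B2, B1–B3, B2–B4, B1–B5, B3–B6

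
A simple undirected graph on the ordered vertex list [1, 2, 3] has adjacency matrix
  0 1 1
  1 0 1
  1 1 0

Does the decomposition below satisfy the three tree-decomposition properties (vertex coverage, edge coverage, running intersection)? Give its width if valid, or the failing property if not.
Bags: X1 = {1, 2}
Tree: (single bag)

A tree decomposition must satisfy three properties: every vertex lies in some bag; for every edge, both endpoints lie together in some bag; and for every vertex, the bags containing it form a connected subtree. Here vertex 3 appears in no bag, so the decomposition is invalid.

No — vertex 3 appears in no bag.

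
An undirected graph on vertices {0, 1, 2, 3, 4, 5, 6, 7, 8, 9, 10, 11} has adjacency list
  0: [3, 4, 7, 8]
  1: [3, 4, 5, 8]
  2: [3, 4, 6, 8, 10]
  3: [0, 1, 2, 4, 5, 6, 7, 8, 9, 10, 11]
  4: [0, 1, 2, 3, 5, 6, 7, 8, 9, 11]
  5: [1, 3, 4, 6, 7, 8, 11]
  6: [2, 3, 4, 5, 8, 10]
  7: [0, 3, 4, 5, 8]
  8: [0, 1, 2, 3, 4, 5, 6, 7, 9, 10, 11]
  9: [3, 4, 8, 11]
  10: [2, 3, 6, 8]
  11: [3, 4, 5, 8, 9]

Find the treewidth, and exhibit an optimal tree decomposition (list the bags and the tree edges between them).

Every bag has size at most 5, so the width is 5 − 1 = 4 and tw(G) ≤ 4. On the other hand G contains the 5-clique {2, 3, 6, 8, 10}. A clique must lie in a single bag of any decomposition, so no decomposition can have width below 4. Therefore the treewidth is 4.

Treewidth 4.
Bags: B1 = {3, 4, 5, 7, 8}  B2 = {3, 4, 5, 6, 8}  B3 = {3, 4, 5, 8, 11}  B4 = {0, 3, 4, 7, 8}  B5 = {1, 3, 4, 5, 8}  B6 = {3, 4, 8, 9, 11}  B7 = {2, 3, 4, 6, 8}  B8 = {2, 3, 6, 8, 10}
Tree: B1–B2, B2–B3, B1–B4, B3–B5, B3–B6, B2–B7, B7–B8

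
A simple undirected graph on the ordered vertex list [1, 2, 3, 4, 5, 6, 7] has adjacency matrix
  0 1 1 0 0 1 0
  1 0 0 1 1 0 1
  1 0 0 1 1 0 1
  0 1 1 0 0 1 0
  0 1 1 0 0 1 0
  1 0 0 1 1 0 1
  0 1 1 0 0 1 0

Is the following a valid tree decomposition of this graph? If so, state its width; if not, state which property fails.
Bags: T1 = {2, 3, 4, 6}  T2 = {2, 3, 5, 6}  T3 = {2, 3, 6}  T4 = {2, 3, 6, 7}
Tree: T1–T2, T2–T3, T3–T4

A tree decomposition must satisfy three properties: every vertex lies in some bag; for every edge, both endpoints lie together in some bag; and for every vertex, the bags containing it form a connected subtree. Here vertex 1 appears in no bag, so the decomposition is invalid.

No — vertex 1 appears in no bag.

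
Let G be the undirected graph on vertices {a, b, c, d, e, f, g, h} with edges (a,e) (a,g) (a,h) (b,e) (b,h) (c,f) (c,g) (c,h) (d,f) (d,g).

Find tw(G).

2

A width-2 tree decomposition is:
Bags: B1 = {c, d, f}  B2 = {c, d, g}  B3 = {c, g, h}  B4 = {a, g, h}  B5 = {a, b, h}  B6 = {a, b, e}
Tree: B1–B2, B2–B3, B3–B4, B4–B5, B5–B6
Every bag has size at most 3, so the width is 3 − 1 = 2 and tw(G) ≤ 2. For the lower bound, G contains the cycle f–d–g–c–f, so G is not a forest; only forests have treewidth ≤ 1, hence tw(G) ≥ 2. The upper and lower bounds meet at 2, so that is the treewidth.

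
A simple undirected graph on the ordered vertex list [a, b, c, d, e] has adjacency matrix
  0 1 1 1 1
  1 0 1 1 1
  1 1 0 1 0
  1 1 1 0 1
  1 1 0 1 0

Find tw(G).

3

A width-3 tree decomposition is:
Bags: B1 = {a, b, c, d}  B2 = {a, b, d, e}
Tree: B1–B2
Every bag has size at most 4, so the width is 4 − 1 = 3 and tw(G) ≤ 3. On the other hand G contains the 4-clique {a, b, d, e}. A clique must lie in a single bag of any decomposition, so no decomposition can have width below 3. Hence tw(G) = 3 exactly.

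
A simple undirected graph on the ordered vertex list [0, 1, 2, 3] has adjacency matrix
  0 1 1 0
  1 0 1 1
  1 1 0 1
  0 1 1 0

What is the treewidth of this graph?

2

A width-2 tree decomposition is:
Bags: B1 = {0, 1, 2}  B2 = {1, 2, 3}
Tree: B1–B2
The largest bag has 3 vertices, giving width 2; this decomposition certifies tw(G) ≤ 2. For the lower bound, the 3 vertices {0, 1, 2} are pairwise adjacent, and any tree decomposition puts a clique entirely inside one bag — forcing width ≥ 2. Therefore the treewidth is 2.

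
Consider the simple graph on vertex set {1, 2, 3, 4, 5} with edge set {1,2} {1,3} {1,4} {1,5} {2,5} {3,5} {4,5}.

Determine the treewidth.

A width-2 tree decomposition is:
Bags: B1 = {1, 4, 5}  B2 = {1, 3, 5}  B3 = {1, 2, 5}
Tree: B1–B2, B1–B3
Every bag has size at most 3, so the width is 3 − 1 = 2 and tw(G) ≤ 2. Conversely, {1, 2, 5} is a clique of size 3, and the vertices of any clique must share a bag in every tree decomposition; so some bag has ≥ 3 vertices and tw(G) ≥ 2. Therefore the treewidth is 2.

2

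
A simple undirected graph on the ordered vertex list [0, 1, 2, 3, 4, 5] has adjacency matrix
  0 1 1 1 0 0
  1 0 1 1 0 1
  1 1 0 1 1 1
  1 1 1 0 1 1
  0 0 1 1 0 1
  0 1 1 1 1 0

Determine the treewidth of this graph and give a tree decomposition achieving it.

Every bag has size at most 4, so the width is 4 − 1 = 3 and tw(G) ≤ 3. For the lower bound, the 4 vertices {0, 1, 2, 3} are pairwise adjacent, and any tree decomposition puts a clique entirely inside one bag — forcing width ≥ 3. The upper and lower bounds meet at 3, so that is the treewidth.

Treewidth 3.
One such decomposition:
Bags: B1 = {1, 2, 3, 5}  B2 = {2, 3, 4, 5}  B3 = {0, 1, 2, 3}
Tree: B1–B2, B1–B3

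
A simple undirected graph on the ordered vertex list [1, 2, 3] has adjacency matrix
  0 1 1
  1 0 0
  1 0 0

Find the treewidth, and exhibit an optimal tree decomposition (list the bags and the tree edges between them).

Treewidth 1.
One such decomposition:
Bags: B1 = {1, 3}  B2 = {1, 2}
Tree: B1–B2

The largest bag has 2 vertices, giving width 1; this decomposition certifies tw(G) ≤ 1. Any graph with an edge has treewidth ≥ 1, and G has the edge 3–1. Combining the bounds, tw(G) = 1.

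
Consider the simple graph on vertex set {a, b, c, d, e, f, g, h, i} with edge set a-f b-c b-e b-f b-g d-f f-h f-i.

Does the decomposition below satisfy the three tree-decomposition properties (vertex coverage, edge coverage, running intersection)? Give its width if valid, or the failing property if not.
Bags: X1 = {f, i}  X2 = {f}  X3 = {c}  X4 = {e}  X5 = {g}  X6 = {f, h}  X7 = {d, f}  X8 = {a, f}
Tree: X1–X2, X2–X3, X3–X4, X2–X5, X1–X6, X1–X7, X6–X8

No — vertex b appears in no bag.

A tree decomposition must satisfy three properties: every vertex lies in some bag; for every edge, both endpoints lie together in some bag; and for every vertex, the bags containing it form a connected subtree. Here vertex b appears in no bag, so the decomposition is invalid.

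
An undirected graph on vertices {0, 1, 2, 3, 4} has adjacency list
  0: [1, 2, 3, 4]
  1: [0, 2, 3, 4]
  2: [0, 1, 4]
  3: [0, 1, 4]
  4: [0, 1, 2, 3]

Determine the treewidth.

3

A width-3 tree decomposition is:
Bags: B1 = {0, 1, 3, 4}  B2 = {0, 1, 2, 4}
Tree: B1–B2
Every bag has size at most 4, so the width is 4 − 1 = 3 and tw(G) ≤ 3. Conversely, {0, 1, 2, 4} is a clique of size 4, and the vertices of any clique must share a bag in every tree decomposition; so some bag has ≥ 4 vertices and tw(G) ≥ 3. Therefore the treewidth is 3.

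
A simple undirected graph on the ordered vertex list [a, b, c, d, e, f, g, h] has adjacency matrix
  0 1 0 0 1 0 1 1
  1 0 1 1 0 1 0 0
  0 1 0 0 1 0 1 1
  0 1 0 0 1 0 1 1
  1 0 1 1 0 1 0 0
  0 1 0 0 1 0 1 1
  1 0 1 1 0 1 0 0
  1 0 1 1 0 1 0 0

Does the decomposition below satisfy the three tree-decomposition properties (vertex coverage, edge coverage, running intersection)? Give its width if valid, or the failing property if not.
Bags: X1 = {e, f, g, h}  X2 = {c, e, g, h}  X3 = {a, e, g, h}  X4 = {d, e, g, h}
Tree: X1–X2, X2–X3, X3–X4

A tree decomposition must satisfy three properties: every vertex lies in some bag; for every edge, both endpoints lie together in some bag; and for every vertex, the bags containing it form a connected subtree. Here vertex b appears in no bag, so the decomposition is invalid.

No — vertex b appears in no bag.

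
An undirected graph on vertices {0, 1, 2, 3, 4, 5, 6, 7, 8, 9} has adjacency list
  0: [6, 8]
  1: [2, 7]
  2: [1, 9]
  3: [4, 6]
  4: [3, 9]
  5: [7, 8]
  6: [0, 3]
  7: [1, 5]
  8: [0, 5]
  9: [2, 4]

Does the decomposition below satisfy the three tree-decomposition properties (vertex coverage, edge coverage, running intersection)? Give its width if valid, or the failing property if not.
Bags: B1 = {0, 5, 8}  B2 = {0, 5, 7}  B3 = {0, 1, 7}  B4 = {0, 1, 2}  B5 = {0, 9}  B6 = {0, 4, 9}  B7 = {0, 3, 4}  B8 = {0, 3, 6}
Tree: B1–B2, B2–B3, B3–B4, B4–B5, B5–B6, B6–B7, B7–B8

A tree decomposition must satisfy three properties: every vertex lies in some bag; for every edge, both endpoints lie together in some bag; and for every vertex, the bags containing it form a connected subtree. Here edge (2,9) lies in no bag, so the decomposition is invalid.

No — edge (2,9) lies in no bag.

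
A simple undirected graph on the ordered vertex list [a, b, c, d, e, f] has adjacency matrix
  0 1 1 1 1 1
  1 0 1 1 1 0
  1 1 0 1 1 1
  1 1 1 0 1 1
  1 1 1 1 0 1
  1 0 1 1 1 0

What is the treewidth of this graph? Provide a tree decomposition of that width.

Treewidth 4.
One optimal decomposition is:
Bags: B1 = {a, c, d, e, f}  B2 = {a, b, c, d, e}
Tree: B1–B2

Every bag has size at most 5, so the width is 5 − 1 = 4 and tw(G) ≤ 4. On the other hand G contains the 5-clique {a, c, d, e, f}. A clique must lie in a single bag of any decomposition, so no decomposition can have width below 4. Hence tw(G) = 4 exactly.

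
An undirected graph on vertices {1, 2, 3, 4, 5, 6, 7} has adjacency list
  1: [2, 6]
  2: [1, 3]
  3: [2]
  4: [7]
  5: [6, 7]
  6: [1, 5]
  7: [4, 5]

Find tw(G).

A width-1 tree decomposition is:
Bags: B1 = {2, 3}  B2 = {1, 2}  B3 = {1, 6}  B4 = {5, 6}  B5 = {5, 7}  B6 = {4, 7}
Tree: B1–B2, B2–B3, B3–B4, B4–B5, B5–B6
Each bag holds 2 vertices, so the decomposition has width 1, which upper-bounds the treewidth. G has an edge, so its treewidth is at least 1. Hence tw(G) = 1 exactly.

1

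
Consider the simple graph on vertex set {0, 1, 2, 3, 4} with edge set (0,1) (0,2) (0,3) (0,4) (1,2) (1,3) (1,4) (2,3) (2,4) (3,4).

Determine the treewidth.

4

A width-4 tree decomposition is:
Bags: B1 = {0, 1, 2, 3, 4}
Tree: (single bag)
With just one bag of size 5, the width is 5 − 1 = 4, so tw(G) ≤ 4. Conversely, {0, 1, 2, 3, 4} is a clique of size 5, and the vertices of any clique must share a bag in every tree decomposition; so some bag has ≥ 5 vertices and tw(G) ≥ 4. Combining the bounds, tw(G) = 4.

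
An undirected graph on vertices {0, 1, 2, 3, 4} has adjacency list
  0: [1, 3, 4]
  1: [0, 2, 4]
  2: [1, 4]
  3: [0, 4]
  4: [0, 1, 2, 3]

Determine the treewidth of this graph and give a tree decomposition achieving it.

The largest bag has 3 vertices, giving width 2; this decomposition certifies tw(G) ≤ 2. Conversely, {0, 1, 4} is a clique of size 3, and the vertices of any clique must share a bag in every tree decomposition; so some bag has ≥ 3 vertices and tw(G) ≥ 2. Combining the bounds, tw(G) = 2.

Treewidth 2.
One such decomposition:
Bags: B1 = {0, 3, 4}  B2 = {0, 1, 4}  B3 = {1, 2, 4}
Tree: B1–B2, B2–B3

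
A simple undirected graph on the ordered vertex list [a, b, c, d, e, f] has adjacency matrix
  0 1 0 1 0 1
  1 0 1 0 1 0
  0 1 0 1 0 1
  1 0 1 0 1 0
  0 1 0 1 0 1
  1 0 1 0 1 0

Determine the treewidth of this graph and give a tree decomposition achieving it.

Treewidth 3.
One such decomposition:
Bags: B1 = {a, c, d, e}  B2 = {a, b, c, e}  B3 = {a, c, e, f}
Tree: B1–B2, B2–B3

Every bag has size at most 4, so the width is 4 − 1 = 3 and tw(G) ≤ 3. For the lower bound: the 4 vertex sets {a,d}, {b,e}, {c}, {f} are disjoint, each induces a connected subgraph, and every pair is joined by at least one edge of G. Contracting each set to a single vertex therefore yields K_{4} as a minor, and since treewidth is minor-monotone, tw(G) ≥ tw(K_{4}) = 3. The upper and lower bounds meet at 3, so that is the treewidth.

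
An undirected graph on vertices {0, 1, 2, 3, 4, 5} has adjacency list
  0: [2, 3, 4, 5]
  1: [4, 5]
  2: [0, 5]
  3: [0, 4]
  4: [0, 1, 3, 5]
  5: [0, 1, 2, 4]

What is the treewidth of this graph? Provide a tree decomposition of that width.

Each bag holds 3 vertices, so the decomposition has width 2, which upper-bounds the treewidth. For the lower bound, the 3 vertices {0, 2, 5} are pairwise adjacent, and any tree decomposition puts a clique entirely inside one bag — forcing width ≥ 2. Therefore the treewidth is 2.

Treewidth 2.
Bags: B1 = {0, 4, 5}  B2 = {0, 2, 5}  B3 = {1, 4, 5}  B4 = {0, 3, 4}
Tree: B1–B2, B1–B3, B1–B4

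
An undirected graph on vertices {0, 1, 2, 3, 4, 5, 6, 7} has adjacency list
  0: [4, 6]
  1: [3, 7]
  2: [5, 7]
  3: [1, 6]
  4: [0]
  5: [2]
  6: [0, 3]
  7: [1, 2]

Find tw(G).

A width-1 tree decomposition is:
Bags: B1 = {2, 5}  B2 = {2, 7}  B3 = {1, 7}  B4 = {1, 3}  B5 = {3, 6}  B6 = {0, 6}  B7 = {0, 4}
Tree: B1–B2, B2–B3, B3–B4, B4–B5, B5–B6, B6–B7
Every bag has size at most 2, so the width is 2 − 1 = 1 and tw(G) ≤ 1. G has an edge, so its treewidth is at least 1. Combining the bounds, tw(G) = 1.

1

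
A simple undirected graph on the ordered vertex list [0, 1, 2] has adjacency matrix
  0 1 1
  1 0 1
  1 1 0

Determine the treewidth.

A width-2 tree decomposition is:
Bags: B1 = {0, 1, 2}
Tree: (single bag)
With just one bag of size 3, the width is 3 − 1 = 2, so tw(G) ≤ 2. For the lower bound, the 3 vertices {0, 1, 2} are pairwise adjacent, and any tree decomposition puts a clique entirely inside one bag — forcing width ≥ 2. Therefore the treewidth is 2.

2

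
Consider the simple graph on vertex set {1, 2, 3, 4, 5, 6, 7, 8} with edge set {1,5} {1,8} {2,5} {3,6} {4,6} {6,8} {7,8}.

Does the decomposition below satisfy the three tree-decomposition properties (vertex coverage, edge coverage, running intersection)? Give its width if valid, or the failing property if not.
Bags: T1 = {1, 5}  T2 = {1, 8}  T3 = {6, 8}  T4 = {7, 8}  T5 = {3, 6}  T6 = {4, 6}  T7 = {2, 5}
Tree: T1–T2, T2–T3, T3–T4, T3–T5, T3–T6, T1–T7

Yes; width 1.

Vertex coverage: the bags together contain {1, 2, 3, 4, 5, 6, 7, 8}, the full vertex set. Edge coverage: each edge of G has both endpoints in at least one bag. Running intersection: for every vertex, the bags containing it form a connected subtree. All three properties hold, so this is a valid tree decomposition of width max|bag| − 1 = 1, and hence tw(G) ≤ 1.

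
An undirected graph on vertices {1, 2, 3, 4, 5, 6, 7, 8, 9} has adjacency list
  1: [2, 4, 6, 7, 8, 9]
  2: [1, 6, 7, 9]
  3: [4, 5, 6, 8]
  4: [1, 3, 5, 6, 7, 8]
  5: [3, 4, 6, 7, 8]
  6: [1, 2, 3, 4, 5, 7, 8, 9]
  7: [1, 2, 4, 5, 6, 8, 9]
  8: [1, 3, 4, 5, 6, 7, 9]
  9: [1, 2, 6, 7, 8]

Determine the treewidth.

4

A width-4 tree decomposition is:
Bags: B1 = {3, 4, 5, 6, 8}  B2 = {4, 5, 6, 7, 8}  B3 = {1, 4, 6, 7, 8}  B4 = {1, 6, 7, 8, 9}  B5 = {1, 2, 6, 7, 9}
Tree: B1–B2, B2–B3, B3–B4, B4–B5
Each bag holds 5 vertices, so the decomposition has width 4, which upper-bounds the treewidth. Conversely, {3, 4, 5, 6, 8} is a clique of size 5, and the vertices of any clique must share a bag in every tree decomposition; so some bag has ≥ 5 vertices and tw(G) ≥ 4. The upper and lower bounds meet at 4, so that is the treewidth.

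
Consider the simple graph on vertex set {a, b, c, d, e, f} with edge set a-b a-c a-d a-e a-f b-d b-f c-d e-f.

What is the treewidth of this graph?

A width-2 tree decomposition is:
Bags: B1 = {a, b, d}  B2 = {a, b, f}  B3 = {a, e, f}  B4 = {a, c, d}
Tree: B1–B2, B2–B3, B1–B4
Each bag holds 3 vertices, so the decomposition has width 2, which upper-bounds the treewidth. For the lower bound, the 3 vertices {a, c, d} are pairwise adjacent, and any tree decomposition puts a clique entirely inside one bag — forcing width ≥ 2. Combining the bounds, tw(G) = 2.

2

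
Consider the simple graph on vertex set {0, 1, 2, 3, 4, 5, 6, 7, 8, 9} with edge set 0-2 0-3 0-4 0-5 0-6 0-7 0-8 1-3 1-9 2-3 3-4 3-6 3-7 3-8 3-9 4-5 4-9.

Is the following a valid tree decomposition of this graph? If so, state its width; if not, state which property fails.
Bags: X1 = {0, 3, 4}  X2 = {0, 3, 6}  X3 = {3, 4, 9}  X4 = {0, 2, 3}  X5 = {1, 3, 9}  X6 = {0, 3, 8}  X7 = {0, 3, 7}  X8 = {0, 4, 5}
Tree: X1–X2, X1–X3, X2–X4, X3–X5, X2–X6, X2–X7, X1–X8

Yes; width 2.

Vertex coverage: the bags together contain {0, 1, 2, 3, 4, 5, 6, 7, 8, 9}, the full vertex set. Edge coverage: each edge of G has both endpoints in at least one bag. Running intersection: for every vertex, the bags containing it form a connected subtree. All three properties hold, so this is a valid tree decomposition of width max|bag| − 1 = 2, and hence tw(G) ≤ 2.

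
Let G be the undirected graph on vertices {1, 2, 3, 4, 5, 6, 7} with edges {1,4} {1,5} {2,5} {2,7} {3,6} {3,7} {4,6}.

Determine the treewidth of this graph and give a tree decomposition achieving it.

Every bag has size at most 3, so the width is 3 − 1 = 2 and tw(G) ≤ 2. Since 6–4–1–5–2–7–3–6 is a cycle in G, G is not acyclic. Forests are exactly the graphs of treewidth ≤ 1, so tw(G) ≥ 2. Therefore the treewidth is 2.

Treewidth 2.
One such decomposition:
Bags: B1 = {1, 4, 6}  B2 = {1, 5, 6}  B3 = {2, 5, 6}  B4 = {2, 6, 7}  B5 = {3, 6, 7}
Tree: B1–B2, B2–B3, B3–B4, B4–B5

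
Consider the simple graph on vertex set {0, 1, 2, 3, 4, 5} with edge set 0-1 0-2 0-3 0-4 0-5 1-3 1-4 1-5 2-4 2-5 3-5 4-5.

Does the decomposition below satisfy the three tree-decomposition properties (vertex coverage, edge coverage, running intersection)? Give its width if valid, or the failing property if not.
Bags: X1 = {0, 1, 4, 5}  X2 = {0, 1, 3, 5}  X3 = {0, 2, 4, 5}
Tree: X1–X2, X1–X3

Every vertex of G appears in some bag (union = {0, 1, 2, 3, 4, 5}); every edge is covered by a bag; and for each vertex v the set of bags containing v is connected in the bag tree. The decomposition is therefore valid. The largest bag has 4 vertices, so the width is 3.

Yes; width 3.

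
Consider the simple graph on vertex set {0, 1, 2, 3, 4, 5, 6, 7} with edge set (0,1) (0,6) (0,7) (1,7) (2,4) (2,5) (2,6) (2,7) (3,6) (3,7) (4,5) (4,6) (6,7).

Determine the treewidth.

A width-2 tree decomposition is:
Bags: B1 = {2, 4, 6}  B2 = {2, 6, 7}  B3 = {2, 4, 5}  B4 = {0, 6, 7}  B5 = {3, 6, 7}  B6 = {0, 1, 7}
Tree: B1–B2, B1–B3, B2–B4, B4–B5, B4–B6
Each bag holds 3 vertices, so the decomposition has width 2, which upper-bounds the treewidth. For the lower bound, the 3 vertices {0, 1, 7} are pairwise adjacent, and any tree decomposition puts a clique entirely inside one bag — forcing width ≥ 2. Therefore the treewidth is 2.

2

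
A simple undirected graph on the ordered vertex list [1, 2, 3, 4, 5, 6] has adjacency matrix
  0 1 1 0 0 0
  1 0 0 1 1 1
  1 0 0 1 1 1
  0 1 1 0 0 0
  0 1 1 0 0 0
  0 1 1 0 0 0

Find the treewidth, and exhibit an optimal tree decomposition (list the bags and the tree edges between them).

The largest bag has 3 vertices, giving width 2; this decomposition certifies tw(G) ≤ 2. Since 4–2–6–3–4 is a cycle in G, G is not acyclic. Forests are exactly the graphs of treewidth ≤ 1, so tw(G) ≥ 2. Combining the bounds, tw(G) = 2.

Treewidth 2.
Bags: B1 = {2, 3, 4}  B2 = {2, 3, 6}  B3 = {2, 3, 5}  B4 = {1, 2, 3}
Tree: B1–B2, B2–B3, B3–B4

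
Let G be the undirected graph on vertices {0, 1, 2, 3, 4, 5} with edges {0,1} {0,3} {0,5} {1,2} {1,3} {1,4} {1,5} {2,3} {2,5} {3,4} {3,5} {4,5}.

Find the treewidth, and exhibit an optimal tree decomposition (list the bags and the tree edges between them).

Treewidth 3.
One optimal decomposition is:
Bags: B1 = {0, 1, 3, 5}  B2 = {1, 3, 4, 5}  B3 = {1, 2, 3, 5}
Tree: B1–B2, B1–B3

The largest bag has 4 vertices, giving width 3; this decomposition certifies tw(G) ≤ 3. On the other hand G contains the 4-clique {0, 1, 3, 5}. A clique must lie in a single bag of any decomposition, so no decomposition can have width below 3. Hence tw(G) = 3 exactly.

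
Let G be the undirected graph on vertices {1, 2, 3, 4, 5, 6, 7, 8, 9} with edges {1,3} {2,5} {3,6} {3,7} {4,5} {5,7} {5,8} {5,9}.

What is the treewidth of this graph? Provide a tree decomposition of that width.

Treewidth 1.
Bags: B1 = {2, 5}  B2 = {5, 7}  B3 = {5, 8}  B4 = {5, 9}  B5 = {4, 5}  B6 = {3, 7}  B7 = {3, 6}  B8 = {1, 3}
Tree: B1–B2, B2–B3, B3–B4, B3–B5, B2–B6, B6–B7, B7–B8

Each bag holds 2 vertices, so the decomposition has width 1, which upper-bounds the treewidth. Any graph with an edge has treewidth ≥ 1, and G has the edge 2–5. Therefore the treewidth is 1.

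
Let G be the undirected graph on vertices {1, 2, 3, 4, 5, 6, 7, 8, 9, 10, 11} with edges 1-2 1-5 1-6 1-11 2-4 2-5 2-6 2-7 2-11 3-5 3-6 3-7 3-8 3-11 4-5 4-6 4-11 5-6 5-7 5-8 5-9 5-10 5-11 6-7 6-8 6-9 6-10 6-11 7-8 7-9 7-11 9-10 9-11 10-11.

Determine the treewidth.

4

A width-4 tree decomposition is:
Bags: B1 = {3, 5, 6, 7, 11}  B2 = {5, 6, 7, 9, 11}  B3 = {2, 5, 6, 7, 11}  B4 = {3, 5, 6, 7, 8}  B5 = {5, 6, 9, 10, 11}  B6 = {2, 4, 5, 6, 11}  B7 = {1, 2, 5, 6, 11}
Tree: B1–B2, B1–B3, B1–B4, B2–B5, B3–B6, B6–B7
The largest bag has 5 vertices, giving width 4; this decomposition certifies tw(G) ≤ 4. Conversely, {3, 5, 6, 7, 8} is a clique of size 5, and the vertices of any clique must share a bag in every tree decomposition; so some bag has ≥ 5 vertices and tw(G) ≥ 4. Therefore the treewidth is 4.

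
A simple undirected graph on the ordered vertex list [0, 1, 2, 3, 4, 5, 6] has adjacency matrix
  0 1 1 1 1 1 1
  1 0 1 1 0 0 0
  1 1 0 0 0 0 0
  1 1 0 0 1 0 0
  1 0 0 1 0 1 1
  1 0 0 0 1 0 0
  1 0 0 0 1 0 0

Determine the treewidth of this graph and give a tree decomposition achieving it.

The largest bag has 3 vertices, giving width 2; this decomposition certifies tw(G) ≤ 2. On the other hand G contains the 3-clique {0, 1, 2}. A clique must lie in a single bag of any decomposition, so no decomposition can have width below 2. Combining the bounds, tw(G) = 2.

Treewidth 2.
Bags: B1 = {0, 3, 4}  B2 = {0, 1, 3}  B3 = {0, 4, 5}  B4 = {0, 1, 2}  B5 = {0, 4, 6}
Tree: B1–B2, B1–B3, B2–B4, B1–B5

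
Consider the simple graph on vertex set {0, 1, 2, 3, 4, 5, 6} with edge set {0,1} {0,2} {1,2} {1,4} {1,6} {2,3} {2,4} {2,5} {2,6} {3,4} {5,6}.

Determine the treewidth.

2

A width-2 tree decomposition is:
Bags: B1 = {1, 2, 4}  B2 = {1, 2, 6}  B3 = {0, 1, 2}  B4 = {2, 5, 6}  B5 = {2, 3, 4}
Tree: B1–B2, B2–B3, B2–B4, B1–B5
Every bag has size at most 3, so the width is 3 − 1 = 2 and tw(G) ≤ 2. Conversely, {0, 1, 2} is a clique of size 3, and the vertices of any clique must share a bag in every tree decomposition; so some bag has ≥ 3 vertices and tw(G) ≥ 2. Hence tw(G) = 2 exactly.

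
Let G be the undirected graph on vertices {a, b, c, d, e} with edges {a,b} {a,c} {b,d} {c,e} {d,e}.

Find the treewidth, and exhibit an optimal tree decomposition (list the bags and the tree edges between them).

Each bag holds 3 vertices, so the decomposition has width 2, which upper-bounds the treewidth. The edges c–e–d–b–a–c form a cycle, so G is not a tree and its treewidth is at least 2. Hence tw(G) = 2 exactly.

Treewidth 2.
One such decomposition:
Bags: B1 = {c, d, e}  B2 = {b, c, d}  B3 = {a, b, c}
Tree: B1–B2, B2–B3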